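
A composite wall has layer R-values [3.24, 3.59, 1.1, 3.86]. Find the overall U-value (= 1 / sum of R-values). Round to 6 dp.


R_total = 3.24 + 3.59 + 1.1 + 3.86 = 11.79
U = 1/11.79 = 0.084818

0.084818


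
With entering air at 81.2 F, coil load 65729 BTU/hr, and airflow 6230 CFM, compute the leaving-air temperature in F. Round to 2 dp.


dT = 65729/(1.08*6230) = 9.7689
T_leave = 81.2 - 9.7689 = 71.43 F

71.43 F


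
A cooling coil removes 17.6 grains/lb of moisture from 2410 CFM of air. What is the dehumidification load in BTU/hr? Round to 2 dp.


Q = 0.68 * 2410 * 17.6 = 28842.88 BTU/hr

28842.88 BTU/hr


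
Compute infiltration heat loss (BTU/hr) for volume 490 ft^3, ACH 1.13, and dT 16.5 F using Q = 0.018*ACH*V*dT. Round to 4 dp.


Q = 0.018 * 1.13 * 490 * 16.5 = 164.4489 BTU/hr

164.4489 BTU/hr


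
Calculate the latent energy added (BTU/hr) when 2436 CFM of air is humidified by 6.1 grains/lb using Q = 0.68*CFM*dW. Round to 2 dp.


Q = 0.68 * 2436 * 6.1 = 10104.53 BTU/hr

10104.53 BTU/hr


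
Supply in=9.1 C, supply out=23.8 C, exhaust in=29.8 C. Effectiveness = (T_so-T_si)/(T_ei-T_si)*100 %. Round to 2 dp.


eff = (23.8-9.1)/(29.8-9.1)*100 = 71.01 %

71.01 %


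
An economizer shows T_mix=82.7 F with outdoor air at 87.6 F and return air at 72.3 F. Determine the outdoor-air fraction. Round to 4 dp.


frac = (82.7 - 72.3) / (87.6 - 72.3) = 0.6797

0.6797


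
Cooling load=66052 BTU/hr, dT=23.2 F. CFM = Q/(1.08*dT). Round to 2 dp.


CFM = 66052 / (1.08 * 23.2) = 2636.17

2636.17 CFM


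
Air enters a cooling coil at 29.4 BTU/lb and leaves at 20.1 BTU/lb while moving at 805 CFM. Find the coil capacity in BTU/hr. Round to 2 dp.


Q = 4.5 * 805 * (29.4 - 20.1) = 33689.25 BTU/hr

33689.25 BTU/hr


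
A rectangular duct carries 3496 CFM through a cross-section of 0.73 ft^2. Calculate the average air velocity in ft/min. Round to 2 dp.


V = 3496 / 0.73 = 4789.04 ft/min

4789.04 ft/min


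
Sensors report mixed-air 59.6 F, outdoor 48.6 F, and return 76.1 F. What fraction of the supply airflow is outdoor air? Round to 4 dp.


frac = (59.6 - 76.1) / (48.6 - 76.1) = 0.6000

0.6000


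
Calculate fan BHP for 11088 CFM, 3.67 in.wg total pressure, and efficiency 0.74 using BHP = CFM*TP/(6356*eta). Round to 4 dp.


BHP = 11088 * 3.67 / (6356 * 0.74) = 8.6517 hp

8.6517 hp


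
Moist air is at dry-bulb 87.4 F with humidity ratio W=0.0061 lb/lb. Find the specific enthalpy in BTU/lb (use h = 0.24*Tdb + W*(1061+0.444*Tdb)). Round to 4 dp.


h = 0.24*87.4 + 0.0061*(1061+0.444*87.4) = 27.6848 BTU/lb

27.6848 BTU/lb


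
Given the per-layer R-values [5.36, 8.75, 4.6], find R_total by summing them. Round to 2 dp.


R_total = 5.36 + 8.75 + 4.6 = 18.71

18.71


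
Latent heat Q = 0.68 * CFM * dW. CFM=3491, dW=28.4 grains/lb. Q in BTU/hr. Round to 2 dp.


Q = 0.68 * 3491 * 28.4 = 67418.19 BTU/hr

67418.19 BTU/hr


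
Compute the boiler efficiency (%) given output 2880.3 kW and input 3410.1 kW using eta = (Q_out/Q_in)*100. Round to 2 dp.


eta = (2880.3/3410.1)*100 = 84.46 %

84.46 %


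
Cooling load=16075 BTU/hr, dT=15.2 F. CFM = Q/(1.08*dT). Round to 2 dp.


CFM = 16075 / (1.08 * 15.2) = 979.23

979.23 CFM


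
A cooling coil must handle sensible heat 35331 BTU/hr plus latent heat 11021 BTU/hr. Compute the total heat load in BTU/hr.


Qt = 35331 + 11021 = 46352 BTU/hr

46352 BTU/hr


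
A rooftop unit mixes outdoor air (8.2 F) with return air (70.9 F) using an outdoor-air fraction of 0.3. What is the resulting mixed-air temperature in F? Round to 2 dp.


T_mix = 0.3*8.2 + 0.7*70.9 = 52.09 F

52.09 F


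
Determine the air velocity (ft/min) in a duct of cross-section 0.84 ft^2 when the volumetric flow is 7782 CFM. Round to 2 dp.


V = 7782 / 0.84 = 9264.29 ft/min

9264.29 ft/min


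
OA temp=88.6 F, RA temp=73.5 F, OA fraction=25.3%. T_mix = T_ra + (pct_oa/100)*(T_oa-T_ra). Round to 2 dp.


T_mix = 73.5 + (25.3/100)*(88.6-73.5) = 77.32 F

77.32 F


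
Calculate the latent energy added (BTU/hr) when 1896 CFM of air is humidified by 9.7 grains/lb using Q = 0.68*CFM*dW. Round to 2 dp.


Q = 0.68 * 1896 * 9.7 = 12506.02 BTU/hr

12506.02 BTU/hr


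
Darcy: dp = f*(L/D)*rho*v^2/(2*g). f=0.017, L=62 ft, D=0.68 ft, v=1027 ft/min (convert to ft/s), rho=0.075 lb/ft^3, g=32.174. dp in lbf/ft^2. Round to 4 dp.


v_fps = 1027/60 = 17.1167 ft/s
dp = 0.017*(62/0.68)*0.075*17.1167^2/(2*32.174) = 0.5293 lbf/ft^2

0.5293 lbf/ft^2


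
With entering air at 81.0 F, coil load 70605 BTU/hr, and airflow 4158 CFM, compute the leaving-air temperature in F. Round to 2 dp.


dT = 70605/(1.08*4158) = 15.7227
T_leave = 81.0 - 15.7227 = 65.28 F

65.28 F


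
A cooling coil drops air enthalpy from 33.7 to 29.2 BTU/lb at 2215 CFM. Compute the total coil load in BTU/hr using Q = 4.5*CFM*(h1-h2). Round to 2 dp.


Q = 4.5 * 2215 * (33.7 - 29.2) = 44853.75 BTU/hr

44853.75 BTU/hr


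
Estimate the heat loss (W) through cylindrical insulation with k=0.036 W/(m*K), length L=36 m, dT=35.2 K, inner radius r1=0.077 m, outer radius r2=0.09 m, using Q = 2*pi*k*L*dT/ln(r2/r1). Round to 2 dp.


Q = 2*pi*0.036*36*35.2/ln(0.09/0.077) = 1837.35 W

1837.35 W


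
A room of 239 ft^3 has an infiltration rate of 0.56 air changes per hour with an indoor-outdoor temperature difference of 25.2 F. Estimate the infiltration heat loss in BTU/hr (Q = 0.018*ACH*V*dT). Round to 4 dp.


Q = 0.018 * 0.56 * 239 * 25.2 = 60.7098 BTU/hr

60.7098 BTU/hr


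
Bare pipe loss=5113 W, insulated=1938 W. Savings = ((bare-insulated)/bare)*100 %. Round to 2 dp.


Savings = ((5113-1938)/5113)*100 = 62.10 %

62.10 %


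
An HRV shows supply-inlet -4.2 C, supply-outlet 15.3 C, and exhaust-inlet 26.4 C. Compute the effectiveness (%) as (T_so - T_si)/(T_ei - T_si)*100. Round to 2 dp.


eff = (15.3-(-4.2))/(26.4-(-4.2))*100 = 63.73 %

63.73 %


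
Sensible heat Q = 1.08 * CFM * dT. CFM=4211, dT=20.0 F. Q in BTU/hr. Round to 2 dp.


Q = 1.08 * 4211 * 20.0 = 90957.60 BTU/hr

90957.60 BTU/hr


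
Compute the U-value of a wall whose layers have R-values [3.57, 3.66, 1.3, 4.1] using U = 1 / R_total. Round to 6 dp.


R_total = 3.57 + 3.66 + 1.3 + 4.1 = 12.63
U = 1/12.63 = 0.079177

0.079177


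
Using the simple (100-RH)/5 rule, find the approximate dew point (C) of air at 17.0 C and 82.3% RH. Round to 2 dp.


Td = 17.0 - (100-82.3)/5 = 13.46 C

13.46 C


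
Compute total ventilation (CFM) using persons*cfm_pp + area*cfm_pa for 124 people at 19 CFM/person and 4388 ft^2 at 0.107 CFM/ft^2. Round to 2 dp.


Total = 124*19 + 4388*0.107 = 2825.52 CFM

2825.52 CFM


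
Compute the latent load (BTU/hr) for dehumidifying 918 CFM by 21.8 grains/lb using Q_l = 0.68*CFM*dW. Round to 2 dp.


Q = 0.68 * 918 * 21.8 = 13608.43 BTU/hr

13608.43 BTU/hr


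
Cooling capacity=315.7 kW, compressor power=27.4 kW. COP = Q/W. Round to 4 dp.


COP = 315.7 / 27.4 = 11.5219

11.5219


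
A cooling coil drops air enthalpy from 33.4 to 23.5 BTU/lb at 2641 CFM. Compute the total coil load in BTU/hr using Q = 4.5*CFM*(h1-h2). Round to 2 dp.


Q = 4.5 * 2641 * (33.4 - 23.5) = 117656.55 BTU/hr

117656.55 BTU/hr


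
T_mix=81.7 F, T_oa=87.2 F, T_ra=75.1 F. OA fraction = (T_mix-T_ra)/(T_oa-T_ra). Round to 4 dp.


frac = (81.7 - 75.1) / (87.2 - 75.1) = 0.5455

0.5455


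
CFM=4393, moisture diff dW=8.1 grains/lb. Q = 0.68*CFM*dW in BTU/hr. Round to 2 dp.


Q = 0.68 * 4393 * 8.1 = 24196.64 BTU/hr

24196.64 BTU/hr


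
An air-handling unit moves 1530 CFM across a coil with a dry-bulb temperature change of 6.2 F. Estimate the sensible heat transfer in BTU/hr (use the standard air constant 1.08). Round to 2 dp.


Q = 1.08 * 1530 * 6.2 = 10244.88 BTU/hr

10244.88 BTU/hr


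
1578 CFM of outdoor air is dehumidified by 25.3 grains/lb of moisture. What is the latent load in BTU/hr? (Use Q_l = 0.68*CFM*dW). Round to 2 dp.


Q = 0.68 * 1578 * 25.3 = 27147.91 BTU/hr

27147.91 BTU/hr


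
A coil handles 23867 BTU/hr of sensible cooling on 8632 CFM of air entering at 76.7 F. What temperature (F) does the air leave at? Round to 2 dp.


dT = 23867/(1.08*8632) = 2.5601
T_leave = 76.7 - 2.5601 = 74.14 F

74.14 F


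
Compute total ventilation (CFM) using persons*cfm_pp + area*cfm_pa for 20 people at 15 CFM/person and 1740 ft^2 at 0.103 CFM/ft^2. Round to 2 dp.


Total = 20*15 + 1740*0.103 = 479.22 CFM

479.22 CFM


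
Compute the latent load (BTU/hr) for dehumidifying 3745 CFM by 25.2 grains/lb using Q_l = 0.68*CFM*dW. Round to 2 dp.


Q = 0.68 * 3745 * 25.2 = 64174.32 BTU/hr

64174.32 BTU/hr


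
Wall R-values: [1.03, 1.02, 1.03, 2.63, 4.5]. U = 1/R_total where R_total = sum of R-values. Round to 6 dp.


R_total = 1.03 + 1.02 + 1.03 + 2.63 + 4.5 = 10.21
U = 1/10.21 = 0.097943

0.097943


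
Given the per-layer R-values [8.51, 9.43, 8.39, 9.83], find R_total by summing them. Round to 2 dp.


R_total = 8.51 + 9.43 + 8.39 + 9.83 = 36.16

36.16


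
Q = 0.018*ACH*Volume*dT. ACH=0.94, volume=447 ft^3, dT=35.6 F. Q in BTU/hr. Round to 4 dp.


Q = 0.018 * 0.94 * 447 * 35.6 = 269.2513 BTU/hr

269.2513 BTU/hr


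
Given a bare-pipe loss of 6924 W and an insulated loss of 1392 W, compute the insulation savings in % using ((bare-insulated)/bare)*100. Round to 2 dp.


Savings = ((6924-1392)/6924)*100 = 79.90 %

79.90 %


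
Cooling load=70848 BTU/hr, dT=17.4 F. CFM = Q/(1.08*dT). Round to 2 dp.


CFM = 70848 / (1.08 * 17.4) = 3770.11

3770.11 CFM


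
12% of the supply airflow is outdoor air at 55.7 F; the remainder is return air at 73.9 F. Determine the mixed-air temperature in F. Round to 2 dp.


T_mix = 0.12*55.7 + 0.88*73.9 = 71.72 F

71.72 F


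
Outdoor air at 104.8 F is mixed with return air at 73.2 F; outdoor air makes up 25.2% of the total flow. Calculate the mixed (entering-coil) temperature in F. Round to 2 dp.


T_mix = 73.2 + (25.2/100)*(104.8-73.2) = 81.16 F

81.16 F


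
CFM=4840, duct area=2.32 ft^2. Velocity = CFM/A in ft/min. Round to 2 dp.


V = 4840 / 2.32 = 2086.21 ft/min

2086.21 ft/min


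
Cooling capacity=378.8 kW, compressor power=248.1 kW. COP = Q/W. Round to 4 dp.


COP = 378.8 / 248.1 = 1.5268

1.5268


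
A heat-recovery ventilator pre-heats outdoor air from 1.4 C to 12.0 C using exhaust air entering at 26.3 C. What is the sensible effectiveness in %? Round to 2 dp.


eff = (12.0-1.4)/(26.3-1.4)*100 = 42.57 %

42.57 %


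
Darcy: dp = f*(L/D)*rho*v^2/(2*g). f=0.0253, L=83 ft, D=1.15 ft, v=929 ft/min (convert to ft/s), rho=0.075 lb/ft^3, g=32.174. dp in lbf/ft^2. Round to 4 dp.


v_fps = 929/60 = 15.4833 ft/s
dp = 0.0253*(83/1.15)*0.075*15.4833^2/(2*32.174) = 0.5102 lbf/ft^2

0.5102 lbf/ft^2


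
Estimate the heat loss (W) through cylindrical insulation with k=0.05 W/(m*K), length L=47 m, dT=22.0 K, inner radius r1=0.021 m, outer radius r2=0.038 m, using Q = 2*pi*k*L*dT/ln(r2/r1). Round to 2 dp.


Q = 2*pi*0.05*47*22.0/ln(0.038/0.021) = 547.73 W

547.73 W


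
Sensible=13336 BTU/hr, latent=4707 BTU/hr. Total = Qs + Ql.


Qt = 13336 + 4707 = 18043 BTU/hr

18043 BTU/hr


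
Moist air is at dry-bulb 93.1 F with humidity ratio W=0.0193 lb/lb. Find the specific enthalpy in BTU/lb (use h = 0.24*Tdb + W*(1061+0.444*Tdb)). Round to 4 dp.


h = 0.24*93.1 + 0.0193*(1061+0.444*93.1) = 43.6191 BTU/lb

43.6191 BTU/lb


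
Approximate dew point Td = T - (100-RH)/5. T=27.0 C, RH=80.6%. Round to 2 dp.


Td = 27.0 - (100-80.6)/5 = 23.12 C

23.12 C


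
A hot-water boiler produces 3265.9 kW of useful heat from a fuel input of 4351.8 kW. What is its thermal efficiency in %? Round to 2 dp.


eta = (3265.9/4351.8)*100 = 75.05 %

75.05 %


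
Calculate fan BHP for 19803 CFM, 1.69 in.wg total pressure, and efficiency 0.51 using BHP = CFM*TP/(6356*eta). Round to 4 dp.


BHP = 19803 * 1.69 / (6356 * 0.51) = 10.3244 hp

10.3244 hp


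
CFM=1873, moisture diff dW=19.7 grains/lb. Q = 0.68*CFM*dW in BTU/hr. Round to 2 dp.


Q = 0.68 * 1873 * 19.7 = 25090.71 BTU/hr

25090.71 BTU/hr


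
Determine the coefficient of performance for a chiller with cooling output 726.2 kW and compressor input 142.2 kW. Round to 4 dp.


COP = 726.2 / 142.2 = 5.1069

5.1069


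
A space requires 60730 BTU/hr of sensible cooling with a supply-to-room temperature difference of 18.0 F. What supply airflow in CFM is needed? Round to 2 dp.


CFM = 60730 / (1.08 * 18.0) = 3123.97

3123.97 CFM


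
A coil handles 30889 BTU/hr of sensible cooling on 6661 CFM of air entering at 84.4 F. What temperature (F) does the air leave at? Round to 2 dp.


dT = 30889/(1.08*6661) = 4.2938
T_leave = 84.4 - 4.2938 = 80.11 F

80.11 F


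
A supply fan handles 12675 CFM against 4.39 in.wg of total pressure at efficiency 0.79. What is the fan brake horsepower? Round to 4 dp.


BHP = 12675 * 4.39 / (6356 * 0.79) = 11.0816 hp

11.0816 hp


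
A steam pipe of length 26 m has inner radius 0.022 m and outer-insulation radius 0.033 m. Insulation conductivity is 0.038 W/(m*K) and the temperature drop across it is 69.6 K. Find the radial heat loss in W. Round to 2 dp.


Q = 2*pi*0.038*26*69.6/ln(0.033/0.022) = 1065.60 W

1065.60 W


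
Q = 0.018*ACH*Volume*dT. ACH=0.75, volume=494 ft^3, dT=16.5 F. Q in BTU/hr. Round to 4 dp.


Q = 0.018 * 0.75 * 494 * 16.5 = 110.0385 BTU/hr

110.0385 BTU/hr


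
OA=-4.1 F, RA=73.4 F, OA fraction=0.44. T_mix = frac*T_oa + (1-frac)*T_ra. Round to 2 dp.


T_mix = 0.44*(-4.1) + 0.56*73.4 = 39.30 F

39.30 F


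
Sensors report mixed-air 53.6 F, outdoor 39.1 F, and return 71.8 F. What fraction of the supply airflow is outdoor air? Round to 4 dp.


frac = (53.6 - 71.8) / (39.1 - 71.8) = 0.5566

0.5566


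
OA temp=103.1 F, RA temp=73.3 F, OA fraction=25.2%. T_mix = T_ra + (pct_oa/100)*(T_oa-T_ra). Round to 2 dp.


T_mix = 73.3 + (25.2/100)*(103.1-73.3) = 80.81 F

80.81 F


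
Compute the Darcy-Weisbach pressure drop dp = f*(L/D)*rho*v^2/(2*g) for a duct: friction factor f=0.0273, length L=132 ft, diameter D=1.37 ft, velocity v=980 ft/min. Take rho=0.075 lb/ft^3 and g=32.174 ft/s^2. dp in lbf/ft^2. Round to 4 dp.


v_fps = 980/60 = 16.3333 ft/s
dp = 0.0273*(132/1.37)*0.075*16.3333^2/(2*32.174) = 0.8179 lbf/ft^2

0.8179 lbf/ft^2


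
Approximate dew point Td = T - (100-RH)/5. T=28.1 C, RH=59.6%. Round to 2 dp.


Td = 28.1 - (100-59.6)/5 = 20.02 C

20.02 C


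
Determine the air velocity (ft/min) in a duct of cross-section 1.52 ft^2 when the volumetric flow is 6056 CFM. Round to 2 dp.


V = 6056 / 1.52 = 3984.21 ft/min

3984.21 ft/min


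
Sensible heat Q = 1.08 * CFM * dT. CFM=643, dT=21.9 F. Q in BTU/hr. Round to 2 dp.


Q = 1.08 * 643 * 21.9 = 15208.24 BTU/hr

15208.24 BTU/hr


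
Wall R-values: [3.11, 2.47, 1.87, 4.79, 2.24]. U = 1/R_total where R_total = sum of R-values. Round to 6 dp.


R_total = 3.11 + 2.47 + 1.87 + 4.79 + 2.24 = 14.48
U = 1/14.48 = 0.069061

0.069061


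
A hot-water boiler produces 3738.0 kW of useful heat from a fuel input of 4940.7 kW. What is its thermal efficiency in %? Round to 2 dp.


eta = (3738.0/4940.7)*100 = 75.66 %

75.66 %


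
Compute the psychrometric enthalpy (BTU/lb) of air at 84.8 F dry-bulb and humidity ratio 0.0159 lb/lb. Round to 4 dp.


h = 0.24*84.8 + 0.0159*(1061+0.444*84.8) = 37.8206 BTU/lb

37.8206 BTU/lb


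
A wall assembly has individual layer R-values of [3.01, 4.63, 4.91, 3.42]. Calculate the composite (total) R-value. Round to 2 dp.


R_total = 3.01 + 4.63 + 4.91 + 3.42 = 15.97

15.97


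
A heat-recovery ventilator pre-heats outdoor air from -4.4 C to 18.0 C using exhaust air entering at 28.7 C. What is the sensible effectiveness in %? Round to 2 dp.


eff = (18.0-(-4.4))/(28.7-(-4.4))*100 = 67.67 %

67.67 %


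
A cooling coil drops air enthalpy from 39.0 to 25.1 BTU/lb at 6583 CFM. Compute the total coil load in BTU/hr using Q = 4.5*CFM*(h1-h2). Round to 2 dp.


Q = 4.5 * 6583 * (39.0 - 25.1) = 411766.65 BTU/hr

411766.65 BTU/hr


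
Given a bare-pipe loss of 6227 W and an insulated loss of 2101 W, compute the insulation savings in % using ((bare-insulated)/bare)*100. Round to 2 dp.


Savings = ((6227-2101)/6227)*100 = 66.26 %

66.26 %


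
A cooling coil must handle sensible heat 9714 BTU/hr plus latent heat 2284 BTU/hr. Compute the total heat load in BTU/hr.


Qt = 9714 + 2284 = 11998 BTU/hr

11998 BTU/hr


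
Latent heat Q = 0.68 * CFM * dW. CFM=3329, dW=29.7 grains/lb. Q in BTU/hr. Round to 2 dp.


Q = 0.68 * 3329 * 29.7 = 67232.48 BTU/hr

67232.48 BTU/hr


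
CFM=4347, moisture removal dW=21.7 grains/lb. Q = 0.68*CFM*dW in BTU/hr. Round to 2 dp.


Q = 0.68 * 4347 * 21.7 = 64144.33 BTU/hr

64144.33 BTU/hr


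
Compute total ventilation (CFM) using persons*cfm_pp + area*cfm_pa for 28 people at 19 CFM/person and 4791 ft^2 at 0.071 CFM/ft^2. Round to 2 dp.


Total = 28*19 + 4791*0.071 = 872.16 CFM

872.16 CFM


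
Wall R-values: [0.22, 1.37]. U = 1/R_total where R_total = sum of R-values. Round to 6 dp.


R_total = 0.22 + 1.37 = 1.59
U = 1/1.59 = 0.628931

0.628931


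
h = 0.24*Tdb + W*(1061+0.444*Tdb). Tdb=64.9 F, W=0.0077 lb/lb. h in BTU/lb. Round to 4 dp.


h = 0.24*64.9 + 0.0077*(1061+0.444*64.9) = 23.9676 BTU/lb

23.9676 BTU/lb


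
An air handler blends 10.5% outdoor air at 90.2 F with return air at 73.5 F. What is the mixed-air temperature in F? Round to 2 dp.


T_mix = 73.5 + (10.5/100)*(90.2-73.5) = 75.25 F

75.25 F


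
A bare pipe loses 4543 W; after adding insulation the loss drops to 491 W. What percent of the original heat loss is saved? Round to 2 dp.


Savings = ((4543-491)/4543)*100 = 89.19 %

89.19 %


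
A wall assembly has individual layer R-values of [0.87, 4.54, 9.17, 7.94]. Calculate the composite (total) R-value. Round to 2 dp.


R_total = 0.87 + 4.54 + 9.17 + 7.94 = 22.52

22.52


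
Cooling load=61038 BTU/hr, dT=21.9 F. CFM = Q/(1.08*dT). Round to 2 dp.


CFM = 61038 / (1.08 * 21.9) = 2580.67

2580.67 CFM


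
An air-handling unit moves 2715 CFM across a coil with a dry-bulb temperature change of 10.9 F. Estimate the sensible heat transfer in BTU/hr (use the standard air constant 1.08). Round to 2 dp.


Q = 1.08 * 2715 * 10.9 = 31960.98 BTU/hr

31960.98 BTU/hr


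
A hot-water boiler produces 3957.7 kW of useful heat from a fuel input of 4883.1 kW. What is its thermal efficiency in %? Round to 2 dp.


eta = (3957.7/4883.1)*100 = 81.05 %

81.05 %


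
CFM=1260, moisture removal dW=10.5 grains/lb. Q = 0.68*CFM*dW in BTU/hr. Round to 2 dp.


Q = 0.68 * 1260 * 10.5 = 8996.40 BTU/hr

8996.40 BTU/hr


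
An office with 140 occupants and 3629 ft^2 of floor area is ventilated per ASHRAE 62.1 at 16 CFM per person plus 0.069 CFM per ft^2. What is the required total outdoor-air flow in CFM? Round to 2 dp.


Total = 140*16 + 3629*0.069 = 2490.40 CFM

2490.40 CFM


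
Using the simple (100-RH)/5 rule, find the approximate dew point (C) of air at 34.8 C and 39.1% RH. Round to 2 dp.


Td = 34.8 - (100-39.1)/5 = 22.62 C

22.62 C


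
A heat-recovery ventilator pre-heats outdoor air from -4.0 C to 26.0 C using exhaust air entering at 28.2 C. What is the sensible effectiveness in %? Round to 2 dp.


eff = (26.0-(-4.0))/(28.2-(-4.0))*100 = 93.17 %

93.17 %


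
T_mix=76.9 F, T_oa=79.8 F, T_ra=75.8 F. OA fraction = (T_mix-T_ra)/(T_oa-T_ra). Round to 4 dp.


frac = (76.9 - 75.8) / (79.8 - 75.8) = 0.2750

0.2750


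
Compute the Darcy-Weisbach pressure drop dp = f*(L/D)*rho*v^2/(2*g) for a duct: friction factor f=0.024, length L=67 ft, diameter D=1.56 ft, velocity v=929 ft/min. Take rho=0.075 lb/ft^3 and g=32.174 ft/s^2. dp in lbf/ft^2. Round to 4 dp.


v_fps = 929/60 = 15.4833 ft/s
dp = 0.024*(67/1.56)*0.075*15.4833^2/(2*32.174) = 0.2880 lbf/ft^2

0.2880 lbf/ft^2


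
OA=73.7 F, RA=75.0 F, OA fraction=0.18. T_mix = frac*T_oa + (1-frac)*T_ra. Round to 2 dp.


T_mix = 0.18*73.7 + 0.82*75.0 = 74.77 F

74.77 F


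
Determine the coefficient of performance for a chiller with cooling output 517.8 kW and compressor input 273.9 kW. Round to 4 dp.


COP = 517.8 / 273.9 = 1.8905

1.8905


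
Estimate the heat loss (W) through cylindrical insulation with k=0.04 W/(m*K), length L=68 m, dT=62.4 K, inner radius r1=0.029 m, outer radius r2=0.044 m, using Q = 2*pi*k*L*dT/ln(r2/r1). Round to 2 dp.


Q = 2*pi*0.04*68*62.4/ln(0.044/0.029) = 2558.04 W

2558.04 W


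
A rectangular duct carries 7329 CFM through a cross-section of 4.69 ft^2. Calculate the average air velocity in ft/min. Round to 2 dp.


V = 7329 / 4.69 = 1562.69 ft/min

1562.69 ft/min


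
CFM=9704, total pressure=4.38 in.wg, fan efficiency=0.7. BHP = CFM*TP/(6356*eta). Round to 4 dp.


BHP = 9704 * 4.38 / (6356 * 0.7) = 9.5531 hp

9.5531 hp


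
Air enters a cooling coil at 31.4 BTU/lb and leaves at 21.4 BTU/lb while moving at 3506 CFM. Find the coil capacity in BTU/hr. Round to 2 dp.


Q = 4.5 * 3506 * (31.4 - 21.4) = 157770.00 BTU/hr

157770.00 BTU/hr


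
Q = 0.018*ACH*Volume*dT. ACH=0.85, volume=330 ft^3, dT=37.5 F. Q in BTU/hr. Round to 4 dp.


Q = 0.018 * 0.85 * 330 * 37.5 = 189.3375 BTU/hr

189.3375 BTU/hr


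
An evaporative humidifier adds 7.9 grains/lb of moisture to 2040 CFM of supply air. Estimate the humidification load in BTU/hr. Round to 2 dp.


Q = 0.68 * 2040 * 7.9 = 10958.88 BTU/hr

10958.88 BTU/hr


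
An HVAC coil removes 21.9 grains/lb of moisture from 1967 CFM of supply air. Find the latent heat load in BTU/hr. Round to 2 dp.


Q = 0.68 * 1967 * 21.9 = 29292.56 BTU/hr

29292.56 BTU/hr


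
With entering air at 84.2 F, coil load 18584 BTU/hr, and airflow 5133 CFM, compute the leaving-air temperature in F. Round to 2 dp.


dT = 18584/(1.08*5133) = 3.3523
T_leave = 84.2 - 3.3523 = 80.85 F

80.85 F


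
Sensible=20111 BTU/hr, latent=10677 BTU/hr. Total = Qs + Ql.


Qt = 20111 + 10677 = 30788 BTU/hr

30788 BTU/hr


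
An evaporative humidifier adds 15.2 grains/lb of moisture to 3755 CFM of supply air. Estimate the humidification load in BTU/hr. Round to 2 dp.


Q = 0.68 * 3755 * 15.2 = 38811.68 BTU/hr

38811.68 BTU/hr


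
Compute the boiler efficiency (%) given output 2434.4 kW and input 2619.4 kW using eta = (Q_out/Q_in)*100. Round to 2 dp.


eta = (2434.4/2619.4)*100 = 92.94 %

92.94 %


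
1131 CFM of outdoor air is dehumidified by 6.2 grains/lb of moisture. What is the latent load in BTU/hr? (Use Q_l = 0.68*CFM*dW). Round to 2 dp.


Q = 0.68 * 1131 * 6.2 = 4768.30 BTU/hr

4768.30 BTU/hr


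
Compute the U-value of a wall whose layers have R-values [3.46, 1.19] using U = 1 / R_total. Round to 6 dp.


R_total = 3.46 + 1.19 = 4.65
U = 1/4.65 = 0.215054

0.215054


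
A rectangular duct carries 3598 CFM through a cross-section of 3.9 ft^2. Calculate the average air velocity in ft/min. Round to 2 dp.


V = 3598 / 3.9 = 922.56 ft/min

922.56 ft/min


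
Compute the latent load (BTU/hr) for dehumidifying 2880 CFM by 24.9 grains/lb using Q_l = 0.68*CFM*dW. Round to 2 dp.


Q = 0.68 * 2880 * 24.9 = 48764.16 BTU/hr

48764.16 BTU/hr


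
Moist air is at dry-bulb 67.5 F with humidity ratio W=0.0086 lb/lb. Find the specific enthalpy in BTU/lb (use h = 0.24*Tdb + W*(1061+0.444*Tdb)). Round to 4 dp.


h = 0.24*67.5 + 0.0086*(1061+0.444*67.5) = 25.5823 BTU/lb

25.5823 BTU/lb


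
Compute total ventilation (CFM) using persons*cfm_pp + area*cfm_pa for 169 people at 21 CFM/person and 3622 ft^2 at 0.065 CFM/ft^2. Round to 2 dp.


Total = 169*21 + 3622*0.065 = 3784.43 CFM

3784.43 CFM


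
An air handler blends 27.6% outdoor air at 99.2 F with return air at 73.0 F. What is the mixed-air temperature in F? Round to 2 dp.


T_mix = 73.0 + (27.6/100)*(99.2-73.0) = 80.23 F

80.23 F


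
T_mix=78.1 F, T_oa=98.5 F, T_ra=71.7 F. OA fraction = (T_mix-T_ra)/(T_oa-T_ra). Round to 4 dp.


frac = (78.1 - 71.7) / (98.5 - 71.7) = 0.2388

0.2388


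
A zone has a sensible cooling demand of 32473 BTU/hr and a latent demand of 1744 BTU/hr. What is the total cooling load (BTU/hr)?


Qt = 32473 + 1744 = 34217 BTU/hr

34217 BTU/hr


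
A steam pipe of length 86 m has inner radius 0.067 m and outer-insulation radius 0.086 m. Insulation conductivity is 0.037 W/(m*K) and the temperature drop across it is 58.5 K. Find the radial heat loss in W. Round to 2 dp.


Q = 2*pi*0.037*86*58.5/ln(0.086/0.067) = 4684.86 W

4684.86 W


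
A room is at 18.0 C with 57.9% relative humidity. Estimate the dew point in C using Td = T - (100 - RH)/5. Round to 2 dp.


Td = 18.0 - (100-57.9)/5 = 9.58 C

9.58 C


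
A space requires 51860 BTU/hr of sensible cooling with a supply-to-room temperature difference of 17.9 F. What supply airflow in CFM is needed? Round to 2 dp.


CFM = 51860 / (1.08 * 17.9) = 2682.60

2682.60 CFM


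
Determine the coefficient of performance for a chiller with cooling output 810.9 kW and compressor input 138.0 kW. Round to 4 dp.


COP = 810.9 / 138.0 = 5.8761

5.8761


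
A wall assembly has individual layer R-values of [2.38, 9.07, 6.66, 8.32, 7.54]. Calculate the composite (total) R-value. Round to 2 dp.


R_total = 2.38 + 9.07 + 6.66 + 8.32 + 7.54 = 33.97

33.97


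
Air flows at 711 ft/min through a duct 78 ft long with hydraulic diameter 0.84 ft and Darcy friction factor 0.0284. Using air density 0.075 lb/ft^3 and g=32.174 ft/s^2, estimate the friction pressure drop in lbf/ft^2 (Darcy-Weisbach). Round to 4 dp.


v_fps = 711/60 = 11.85 ft/s
dp = 0.0284*(78/0.84)*0.075*11.85^2/(2*32.174) = 0.4316 lbf/ft^2

0.4316 lbf/ft^2


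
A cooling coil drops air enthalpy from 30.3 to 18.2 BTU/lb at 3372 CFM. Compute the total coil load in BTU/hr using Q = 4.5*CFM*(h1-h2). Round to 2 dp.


Q = 4.5 * 3372 * (30.3 - 18.2) = 183605.40 BTU/hr

183605.40 BTU/hr


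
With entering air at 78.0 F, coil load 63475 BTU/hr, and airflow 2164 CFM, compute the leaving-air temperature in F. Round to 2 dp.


dT = 63475/(1.08*2164) = 27.1595
T_leave = 78.0 - 27.1595 = 50.84 F

50.84 F


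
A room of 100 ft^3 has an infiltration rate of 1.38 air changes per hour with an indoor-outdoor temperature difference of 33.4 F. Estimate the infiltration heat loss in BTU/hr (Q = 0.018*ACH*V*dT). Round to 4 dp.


Q = 0.018 * 1.38 * 100 * 33.4 = 82.9656 BTU/hr

82.9656 BTU/hr


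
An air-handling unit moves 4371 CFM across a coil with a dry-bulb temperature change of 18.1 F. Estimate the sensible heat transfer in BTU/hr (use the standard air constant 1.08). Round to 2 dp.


Q = 1.08 * 4371 * 18.1 = 85444.31 BTU/hr

85444.31 BTU/hr


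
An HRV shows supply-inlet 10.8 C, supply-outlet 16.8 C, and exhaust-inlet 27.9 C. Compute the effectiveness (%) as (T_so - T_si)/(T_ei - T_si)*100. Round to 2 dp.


eff = (16.8-10.8)/(27.9-10.8)*100 = 35.09 %

35.09 %


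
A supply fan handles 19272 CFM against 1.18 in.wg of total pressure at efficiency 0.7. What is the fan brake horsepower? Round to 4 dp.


BHP = 19272 * 1.18 / (6356 * 0.7) = 5.1112 hp

5.1112 hp


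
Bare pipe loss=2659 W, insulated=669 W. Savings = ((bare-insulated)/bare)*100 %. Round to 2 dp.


Savings = ((2659-669)/2659)*100 = 74.84 %

74.84 %


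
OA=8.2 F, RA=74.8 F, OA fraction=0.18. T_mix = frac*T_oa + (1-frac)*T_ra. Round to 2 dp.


T_mix = 0.18*8.2 + 0.82*74.8 = 62.81 F

62.81 F


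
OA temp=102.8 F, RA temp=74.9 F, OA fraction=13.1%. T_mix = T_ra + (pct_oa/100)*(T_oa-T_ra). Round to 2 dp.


T_mix = 74.9 + (13.1/100)*(102.8-74.9) = 78.55 F

78.55 F


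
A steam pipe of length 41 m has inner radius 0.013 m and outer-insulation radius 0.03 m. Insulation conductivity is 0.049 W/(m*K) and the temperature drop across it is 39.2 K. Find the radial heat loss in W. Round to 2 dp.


Q = 2*pi*0.049*41*39.2/ln(0.03/0.013) = 591.71 W

591.71 W


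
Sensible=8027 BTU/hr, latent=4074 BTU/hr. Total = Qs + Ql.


Qt = 8027 + 4074 = 12101 BTU/hr

12101 BTU/hr


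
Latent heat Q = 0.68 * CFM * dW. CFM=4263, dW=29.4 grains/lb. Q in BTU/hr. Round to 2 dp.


Q = 0.68 * 4263 * 29.4 = 85225.90 BTU/hr

85225.90 BTU/hr


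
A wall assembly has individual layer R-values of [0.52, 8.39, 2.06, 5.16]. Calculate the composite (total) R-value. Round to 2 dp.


R_total = 0.52 + 8.39 + 2.06 + 5.16 = 16.13

16.13


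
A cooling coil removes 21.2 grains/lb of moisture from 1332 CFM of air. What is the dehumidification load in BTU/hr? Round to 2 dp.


Q = 0.68 * 1332 * 21.2 = 19202.11 BTU/hr

19202.11 BTU/hr


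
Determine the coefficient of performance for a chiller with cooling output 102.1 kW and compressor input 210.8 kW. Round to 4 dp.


COP = 102.1 / 210.8 = 0.4843

0.4843


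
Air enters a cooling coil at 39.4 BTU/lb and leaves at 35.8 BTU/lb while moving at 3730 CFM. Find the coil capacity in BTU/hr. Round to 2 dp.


Q = 4.5 * 3730 * (39.4 - 35.8) = 60426.00 BTU/hr

60426.00 BTU/hr


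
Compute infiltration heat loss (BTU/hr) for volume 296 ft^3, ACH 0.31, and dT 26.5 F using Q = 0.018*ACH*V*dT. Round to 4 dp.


Q = 0.018 * 0.31 * 296 * 26.5 = 43.7695 BTU/hr

43.7695 BTU/hr


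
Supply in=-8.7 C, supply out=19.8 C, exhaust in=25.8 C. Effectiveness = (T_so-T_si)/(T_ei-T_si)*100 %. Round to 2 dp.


eff = (19.8-(-8.7))/(25.8-(-8.7))*100 = 82.61 %

82.61 %


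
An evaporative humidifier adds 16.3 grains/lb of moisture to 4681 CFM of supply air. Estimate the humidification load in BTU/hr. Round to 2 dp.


Q = 0.68 * 4681 * 16.3 = 51884.20 BTU/hr

51884.20 BTU/hr


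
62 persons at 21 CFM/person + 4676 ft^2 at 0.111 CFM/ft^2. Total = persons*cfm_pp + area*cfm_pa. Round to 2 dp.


Total = 62*21 + 4676*0.111 = 1821.04 CFM

1821.04 CFM


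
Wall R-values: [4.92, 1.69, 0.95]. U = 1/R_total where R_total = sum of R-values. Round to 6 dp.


R_total = 4.92 + 1.69 + 0.95 = 7.56
U = 1/7.56 = 0.132275

0.132275


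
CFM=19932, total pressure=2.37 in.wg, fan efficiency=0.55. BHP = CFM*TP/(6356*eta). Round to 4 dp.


BHP = 19932 * 2.37 / (6356 * 0.55) = 13.5130 hp

13.5130 hp


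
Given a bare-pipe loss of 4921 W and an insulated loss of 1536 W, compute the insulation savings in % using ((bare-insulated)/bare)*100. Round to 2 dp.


Savings = ((4921-1536)/4921)*100 = 68.79 %

68.79 %


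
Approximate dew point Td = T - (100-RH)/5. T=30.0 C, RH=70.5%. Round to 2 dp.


Td = 30.0 - (100-70.5)/5 = 24.10 C

24.10 C


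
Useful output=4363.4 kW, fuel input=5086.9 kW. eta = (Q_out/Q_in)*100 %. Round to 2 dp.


eta = (4363.4/5086.9)*100 = 85.78 %

85.78 %


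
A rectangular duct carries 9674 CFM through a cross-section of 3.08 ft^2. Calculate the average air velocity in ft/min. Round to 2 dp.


V = 9674 / 3.08 = 3140.91 ft/min

3140.91 ft/min


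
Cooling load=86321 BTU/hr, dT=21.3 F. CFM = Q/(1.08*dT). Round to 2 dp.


CFM = 86321 / (1.08 * 21.3) = 3752.43

3752.43 CFM


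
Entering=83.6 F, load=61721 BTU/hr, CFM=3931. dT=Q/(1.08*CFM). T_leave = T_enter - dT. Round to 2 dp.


dT = 61721/(1.08*3931) = 14.5380
T_leave = 83.6 - 14.5380 = 69.06 F

69.06 F


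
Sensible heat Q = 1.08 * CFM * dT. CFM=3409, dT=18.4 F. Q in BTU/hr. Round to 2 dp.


Q = 1.08 * 3409 * 18.4 = 67743.65 BTU/hr

67743.65 BTU/hr


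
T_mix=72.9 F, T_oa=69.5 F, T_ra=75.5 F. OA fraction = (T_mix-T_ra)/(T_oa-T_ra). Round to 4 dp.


frac = (72.9 - 75.5) / (69.5 - 75.5) = 0.4333

0.4333


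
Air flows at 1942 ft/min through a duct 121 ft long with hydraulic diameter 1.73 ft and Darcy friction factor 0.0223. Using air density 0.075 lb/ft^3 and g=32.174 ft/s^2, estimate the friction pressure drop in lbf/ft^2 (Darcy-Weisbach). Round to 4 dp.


v_fps = 1942/60 = 32.3667 ft/s
dp = 0.0223*(121/1.73)*0.075*32.3667^2/(2*32.174) = 1.9044 lbf/ft^2

1.9044 lbf/ft^2


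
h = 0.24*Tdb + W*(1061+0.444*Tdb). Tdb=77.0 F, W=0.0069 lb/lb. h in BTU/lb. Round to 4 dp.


h = 0.24*77.0 + 0.0069*(1061+0.444*77.0) = 26.0368 BTU/lb

26.0368 BTU/lb


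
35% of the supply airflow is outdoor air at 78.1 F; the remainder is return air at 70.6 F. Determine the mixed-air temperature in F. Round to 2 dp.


T_mix = 0.35*78.1 + 0.65*70.6 = 73.23 F

73.23 F


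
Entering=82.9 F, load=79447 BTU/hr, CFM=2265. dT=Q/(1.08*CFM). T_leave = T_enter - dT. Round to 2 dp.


dT = 79447/(1.08*2265) = 32.4777
T_leave = 82.9 - 32.4777 = 50.42 F

50.42 F


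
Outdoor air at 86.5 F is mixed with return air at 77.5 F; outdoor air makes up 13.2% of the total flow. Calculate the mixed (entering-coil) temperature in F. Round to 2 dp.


T_mix = 77.5 + (13.2/100)*(86.5-77.5) = 78.69 F

78.69 F


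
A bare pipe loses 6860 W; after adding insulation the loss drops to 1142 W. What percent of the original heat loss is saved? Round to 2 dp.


Savings = ((6860-1142)/6860)*100 = 83.35 %

83.35 %


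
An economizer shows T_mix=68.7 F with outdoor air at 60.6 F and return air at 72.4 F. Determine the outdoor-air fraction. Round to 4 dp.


frac = (68.7 - 72.4) / (60.6 - 72.4) = 0.3136

0.3136


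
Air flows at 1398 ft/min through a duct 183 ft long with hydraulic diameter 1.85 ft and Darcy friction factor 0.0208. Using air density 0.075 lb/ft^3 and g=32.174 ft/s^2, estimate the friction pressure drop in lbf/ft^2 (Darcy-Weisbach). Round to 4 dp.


v_fps = 1398/60 = 23.3 ft/s
dp = 0.0208*(183/1.85)*0.075*23.3^2/(2*32.174) = 1.3019 lbf/ft^2

1.3019 lbf/ft^2


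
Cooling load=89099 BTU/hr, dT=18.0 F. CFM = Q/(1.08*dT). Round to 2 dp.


CFM = 89099 / (1.08 * 18.0) = 4583.28

4583.28 CFM


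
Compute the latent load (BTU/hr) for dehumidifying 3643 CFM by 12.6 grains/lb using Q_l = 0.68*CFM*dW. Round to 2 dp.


Q = 0.68 * 3643 * 12.6 = 31213.22 BTU/hr

31213.22 BTU/hr


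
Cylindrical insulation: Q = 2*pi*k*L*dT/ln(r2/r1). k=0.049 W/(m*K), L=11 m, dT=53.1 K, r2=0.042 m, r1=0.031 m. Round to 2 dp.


Q = 2*pi*0.049*11*53.1/ln(0.042/0.031) = 592.17 W

592.17 W


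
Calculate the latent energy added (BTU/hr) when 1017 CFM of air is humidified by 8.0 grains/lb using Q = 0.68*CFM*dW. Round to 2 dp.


Q = 0.68 * 1017 * 8.0 = 5532.48 BTU/hr

5532.48 BTU/hr


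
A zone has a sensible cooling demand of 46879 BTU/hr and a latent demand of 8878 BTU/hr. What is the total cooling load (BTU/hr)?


Qt = 46879 + 8878 = 55757 BTU/hr

55757 BTU/hr


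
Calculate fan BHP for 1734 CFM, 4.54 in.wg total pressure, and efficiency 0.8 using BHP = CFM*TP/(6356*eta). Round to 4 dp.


BHP = 1734 * 4.54 / (6356 * 0.8) = 1.5482 hp

1.5482 hp


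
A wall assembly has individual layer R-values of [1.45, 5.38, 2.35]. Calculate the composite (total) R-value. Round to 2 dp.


R_total = 1.45 + 5.38 + 2.35 = 9.18

9.18


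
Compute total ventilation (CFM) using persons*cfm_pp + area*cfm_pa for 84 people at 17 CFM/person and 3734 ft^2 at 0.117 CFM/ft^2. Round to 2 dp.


Total = 84*17 + 3734*0.117 = 1864.88 CFM

1864.88 CFM


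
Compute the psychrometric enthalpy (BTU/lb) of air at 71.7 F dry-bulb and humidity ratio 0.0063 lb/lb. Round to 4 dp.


h = 0.24*71.7 + 0.0063*(1061+0.444*71.7) = 24.0929 BTU/lb

24.0929 BTU/lb


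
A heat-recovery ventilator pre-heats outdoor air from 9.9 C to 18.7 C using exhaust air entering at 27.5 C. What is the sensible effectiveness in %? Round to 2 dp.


eff = (18.7-9.9)/(27.5-9.9)*100 = 50.00 %

50.00 %


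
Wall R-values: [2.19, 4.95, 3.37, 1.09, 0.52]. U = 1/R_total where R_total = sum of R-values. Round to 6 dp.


R_total = 2.19 + 4.95 + 3.37 + 1.09 + 0.52 = 12.12
U = 1/12.12 = 0.082508

0.082508


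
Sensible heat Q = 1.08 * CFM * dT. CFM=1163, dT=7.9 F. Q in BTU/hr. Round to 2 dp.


Q = 1.08 * 1163 * 7.9 = 9922.72 BTU/hr

9922.72 BTU/hr


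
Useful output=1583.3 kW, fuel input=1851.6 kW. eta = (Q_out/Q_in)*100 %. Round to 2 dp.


eta = (1583.3/1851.6)*100 = 85.51 %

85.51 %


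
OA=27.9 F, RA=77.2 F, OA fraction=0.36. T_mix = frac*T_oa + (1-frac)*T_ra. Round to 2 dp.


T_mix = 0.36*27.9 + 0.64*77.2 = 59.45 F

59.45 F


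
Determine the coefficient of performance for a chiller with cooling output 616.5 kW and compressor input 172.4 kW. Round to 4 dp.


COP = 616.5 / 172.4 = 3.5760

3.5760


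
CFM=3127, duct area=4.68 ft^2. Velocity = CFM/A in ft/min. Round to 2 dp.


V = 3127 / 4.68 = 668.16 ft/min

668.16 ft/min


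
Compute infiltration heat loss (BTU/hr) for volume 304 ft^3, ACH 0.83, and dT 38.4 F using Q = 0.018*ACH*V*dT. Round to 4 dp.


Q = 0.018 * 0.83 * 304 * 38.4 = 174.4036 BTU/hr

174.4036 BTU/hr


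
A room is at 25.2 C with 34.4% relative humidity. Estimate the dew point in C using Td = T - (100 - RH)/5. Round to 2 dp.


Td = 25.2 - (100-34.4)/5 = 12.08 C

12.08 C


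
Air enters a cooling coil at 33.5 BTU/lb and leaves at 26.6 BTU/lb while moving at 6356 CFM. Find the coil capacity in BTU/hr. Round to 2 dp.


Q = 4.5 * 6356 * (33.5 - 26.6) = 197353.80 BTU/hr

197353.80 BTU/hr


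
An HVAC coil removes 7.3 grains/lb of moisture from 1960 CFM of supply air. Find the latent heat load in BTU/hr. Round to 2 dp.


Q = 0.68 * 1960 * 7.3 = 9729.44 BTU/hr

9729.44 BTU/hr


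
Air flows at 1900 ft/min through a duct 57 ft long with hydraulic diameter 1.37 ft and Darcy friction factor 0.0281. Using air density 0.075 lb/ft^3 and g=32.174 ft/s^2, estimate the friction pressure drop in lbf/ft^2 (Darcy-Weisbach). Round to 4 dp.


v_fps = 1900/60 = 31.6667 ft/s
dp = 0.0281*(57/1.37)*0.075*31.6667^2/(2*32.174) = 1.3664 lbf/ft^2

1.3664 lbf/ft^2


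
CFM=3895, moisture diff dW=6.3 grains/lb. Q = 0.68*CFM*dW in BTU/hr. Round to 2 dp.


Q = 0.68 * 3895 * 6.3 = 16686.18 BTU/hr

16686.18 BTU/hr


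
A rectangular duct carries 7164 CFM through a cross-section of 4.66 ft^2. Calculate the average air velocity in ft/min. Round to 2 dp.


V = 7164 / 4.66 = 1537.34 ft/min

1537.34 ft/min


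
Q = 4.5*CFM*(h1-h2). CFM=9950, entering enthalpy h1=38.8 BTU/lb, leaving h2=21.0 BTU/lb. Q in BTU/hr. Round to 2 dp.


Q = 4.5 * 9950 * (38.8 - 21.0) = 796995.00 BTU/hr

796995.00 BTU/hr


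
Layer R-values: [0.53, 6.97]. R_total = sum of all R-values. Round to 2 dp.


R_total = 0.53 + 6.97 = 7.50

7.50


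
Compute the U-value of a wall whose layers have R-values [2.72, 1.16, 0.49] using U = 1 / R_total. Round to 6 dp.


R_total = 2.72 + 1.16 + 0.49 = 4.37
U = 1/4.37 = 0.228833

0.228833


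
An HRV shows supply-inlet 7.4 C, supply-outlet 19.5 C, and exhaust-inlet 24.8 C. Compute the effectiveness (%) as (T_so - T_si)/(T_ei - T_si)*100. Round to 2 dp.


eff = (19.5-7.4)/(24.8-7.4)*100 = 69.54 %

69.54 %


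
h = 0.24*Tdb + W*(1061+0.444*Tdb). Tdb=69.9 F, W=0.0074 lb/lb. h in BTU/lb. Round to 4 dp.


h = 0.24*69.9 + 0.0074*(1061+0.444*69.9) = 24.8571 BTU/lb

24.8571 BTU/lb


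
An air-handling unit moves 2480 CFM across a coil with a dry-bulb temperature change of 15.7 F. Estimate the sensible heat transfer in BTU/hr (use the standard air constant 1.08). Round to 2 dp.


Q = 1.08 * 2480 * 15.7 = 42050.88 BTU/hr

42050.88 BTU/hr


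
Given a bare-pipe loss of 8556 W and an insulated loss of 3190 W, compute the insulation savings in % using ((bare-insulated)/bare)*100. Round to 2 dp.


Savings = ((8556-3190)/8556)*100 = 62.72 %

62.72 %


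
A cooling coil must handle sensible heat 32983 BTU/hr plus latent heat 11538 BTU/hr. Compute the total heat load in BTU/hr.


Qt = 32983 + 11538 = 44521 BTU/hr

44521 BTU/hr


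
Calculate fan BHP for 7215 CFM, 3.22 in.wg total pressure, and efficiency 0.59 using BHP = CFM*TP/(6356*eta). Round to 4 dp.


BHP = 7215 * 3.22 / (6356 * 0.59) = 6.1952 hp

6.1952 hp
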